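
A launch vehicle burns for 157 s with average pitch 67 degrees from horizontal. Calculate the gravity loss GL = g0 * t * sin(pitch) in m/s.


GL = 9.81 * 157 * sin(67 deg) = 1418 m/s

1418 m/s


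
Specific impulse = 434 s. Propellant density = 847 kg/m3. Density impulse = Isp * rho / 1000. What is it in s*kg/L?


rho*Isp = 434 * 847 / 1000 = 368 s*kg/L

368 s*kg/L


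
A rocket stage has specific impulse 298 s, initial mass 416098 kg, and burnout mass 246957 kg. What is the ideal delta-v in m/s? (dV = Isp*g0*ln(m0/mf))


Ve = 298 * 9.81 = 2923.38 m/s
dV = 2923.38 * ln(416098/246957) = 1525 m/s

1525 m/s


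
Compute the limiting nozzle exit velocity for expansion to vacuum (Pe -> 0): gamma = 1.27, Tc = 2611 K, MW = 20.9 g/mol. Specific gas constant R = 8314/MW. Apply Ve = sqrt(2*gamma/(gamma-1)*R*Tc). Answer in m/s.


R = 8314 / 20.9 = 397.8 J/(kg.K)
Ve = sqrt(2 * 1.27 / (1.27 - 1) * 397.8 * 2611) = 3126 m/s

3126 m/s


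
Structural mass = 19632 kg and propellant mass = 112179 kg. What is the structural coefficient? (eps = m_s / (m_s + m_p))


eps = 19632 / (19632 + 112179) = 0.1489

0.1489


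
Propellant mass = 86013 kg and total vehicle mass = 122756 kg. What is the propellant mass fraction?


PMF = 86013 / 122756 = 0.701

0.701


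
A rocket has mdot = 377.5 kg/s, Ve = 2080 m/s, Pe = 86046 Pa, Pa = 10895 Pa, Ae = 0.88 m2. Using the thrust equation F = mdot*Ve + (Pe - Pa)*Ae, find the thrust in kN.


F = 377.5 * 2080 + (86046 - 10895) * 0.88 = 851333.0 N = 851.3 kN

851.3 kN


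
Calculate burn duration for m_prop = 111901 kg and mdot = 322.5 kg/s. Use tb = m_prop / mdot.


tb = 111901 / 322.5 = 347.0 s

347.0 s


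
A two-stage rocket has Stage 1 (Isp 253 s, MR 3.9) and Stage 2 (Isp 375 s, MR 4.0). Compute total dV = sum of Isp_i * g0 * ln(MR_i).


dV1 = 253 * 9.81 * ln(3.9) = 3377.8 m/s
dV2 = 375 * 9.81 * ln(4.0) = 5099.8 m/s
Total dV = 3377.8 + 5099.8 = 8477.6 m/s ~ 8478 m/s

8478 m/s


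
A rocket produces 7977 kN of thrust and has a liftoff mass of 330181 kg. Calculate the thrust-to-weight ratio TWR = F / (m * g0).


TWR = 7977000 / (330181 * 9.81) = 2.46

2.46


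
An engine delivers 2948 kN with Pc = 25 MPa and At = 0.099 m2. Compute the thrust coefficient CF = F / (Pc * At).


CF = 2948000 / (25e6 * 0.099) = 1.19

1.19


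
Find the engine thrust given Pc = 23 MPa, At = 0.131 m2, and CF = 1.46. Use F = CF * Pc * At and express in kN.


F = 1.46 * 23e6 * 0.131 = 4.3990e+06 N = 4399.0 kN

4399.0 kN


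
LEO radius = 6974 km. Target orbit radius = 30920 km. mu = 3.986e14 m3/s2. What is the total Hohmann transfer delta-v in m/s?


V1 = sqrt(mu/r1) = 7560.1 m/s
dV1 = V1*(sqrt(2*r2/(r1+r2)) - 1) = 2097.68 m/s
V2 = sqrt(mu/r2) = 3590.45 m/s
dV2 = V2*(1 - sqrt(2*r1/(r1+r2))) = 1412.14 m/s
Total dV = 3510 m/s

3510 m/s


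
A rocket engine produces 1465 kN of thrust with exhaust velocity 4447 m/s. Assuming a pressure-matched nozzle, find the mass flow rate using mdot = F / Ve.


mdot = F / Ve = 1465000 / 4447 = 329.4 kg/s

329.4 kg/s


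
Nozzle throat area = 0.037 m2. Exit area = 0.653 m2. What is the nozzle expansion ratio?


AR = 0.653 / 0.037 = 17.6

17.6


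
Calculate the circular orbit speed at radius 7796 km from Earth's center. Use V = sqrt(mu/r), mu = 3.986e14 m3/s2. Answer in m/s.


V = sqrt(3.986e14 / 7796000) = 7150 m/s

7150 m/s


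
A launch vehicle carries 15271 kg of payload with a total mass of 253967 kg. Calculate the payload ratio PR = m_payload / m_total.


PR = 15271 / 253967 = 0.0601

0.0601


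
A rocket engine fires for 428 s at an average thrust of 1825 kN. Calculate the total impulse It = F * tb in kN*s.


It = 1825 * 428 = 781100 kN*s

781100 kN*s


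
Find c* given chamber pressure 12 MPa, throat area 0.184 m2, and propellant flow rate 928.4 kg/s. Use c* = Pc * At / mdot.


c* = 12e6 * 0.184 / 928.4 = 2378 m/s

2378 m/s


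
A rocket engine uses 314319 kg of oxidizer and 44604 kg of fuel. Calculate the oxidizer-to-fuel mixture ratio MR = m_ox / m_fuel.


MR = 314319 / 44604 = 7.05

7.05


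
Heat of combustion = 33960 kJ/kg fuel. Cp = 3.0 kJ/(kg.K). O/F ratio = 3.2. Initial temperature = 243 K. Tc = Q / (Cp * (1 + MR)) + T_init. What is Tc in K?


Tc = 33960 / (3.0 * (1 + 3.2)) + 243 = 2938 K

2938 K


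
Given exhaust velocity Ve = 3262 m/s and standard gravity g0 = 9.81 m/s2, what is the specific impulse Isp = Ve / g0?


Isp = Ve / g0 = 3262 / 9.81 = 332.5 s

332.5 s


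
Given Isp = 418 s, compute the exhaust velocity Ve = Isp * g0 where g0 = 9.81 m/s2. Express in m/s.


Ve = Isp * g0 = 418 * 9.81 = 4100.6 m/s

4100.6 m/s


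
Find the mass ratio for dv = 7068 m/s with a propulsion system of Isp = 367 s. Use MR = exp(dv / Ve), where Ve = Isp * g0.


Ve = 367 * 9.81 = 3600.27 m/s
MR = exp(7068 / 3600.27) = 7.122

7.122


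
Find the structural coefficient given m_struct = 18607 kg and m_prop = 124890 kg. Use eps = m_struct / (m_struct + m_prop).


eps = 18607 / (18607 + 124890) = 0.1297

0.1297


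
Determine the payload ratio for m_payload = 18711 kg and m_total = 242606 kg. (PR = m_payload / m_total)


PR = 18711 / 242606 = 0.0771

0.0771


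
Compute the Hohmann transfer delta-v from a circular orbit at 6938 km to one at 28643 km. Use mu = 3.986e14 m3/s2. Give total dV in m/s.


V1 = sqrt(mu/r1) = 7579.69 m/s
dV1 = V1*(sqrt(2*r2/(r1+r2)) - 1) = 2037.91 m/s
V2 = sqrt(mu/r2) = 3730.43 m/s
dV2 = V2*(1 - sqrt(2*r1/(r1+r2))) = 1400.83 m/s
Total dV = 3439 m/s

3439 m/s


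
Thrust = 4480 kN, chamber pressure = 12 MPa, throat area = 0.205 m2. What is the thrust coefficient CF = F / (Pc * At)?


CF = 4480000 / (12e6 * 0.205) = 1.82

1.82


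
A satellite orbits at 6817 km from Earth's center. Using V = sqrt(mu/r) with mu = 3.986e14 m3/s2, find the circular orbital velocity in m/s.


V = sqrt(3.986e14 / 6817000) = 7647 m/s

7647 m/s


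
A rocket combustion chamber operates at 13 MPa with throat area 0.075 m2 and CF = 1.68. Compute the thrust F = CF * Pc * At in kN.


F = 1.68 * 13e6 * 0.075 = 1.6380e+06 N = 1638.0 kN

1638.0 kN


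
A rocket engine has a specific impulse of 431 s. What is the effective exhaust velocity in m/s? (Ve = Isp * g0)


Ve = Isp * g0 = 431 * 9.81 = 4228.1 m/s

4228.1 m/s


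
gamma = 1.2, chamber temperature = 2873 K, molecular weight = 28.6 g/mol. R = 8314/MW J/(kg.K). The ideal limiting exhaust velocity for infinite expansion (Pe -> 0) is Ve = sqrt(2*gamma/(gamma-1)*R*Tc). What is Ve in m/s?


R = 8314 / 28.6 = 290.7 J/(kg.K)
Ve = sqrt(2 * 1.2 / (1.2 - 1) * 290.7 * 2873) = 3166 m/s

3166 m/s


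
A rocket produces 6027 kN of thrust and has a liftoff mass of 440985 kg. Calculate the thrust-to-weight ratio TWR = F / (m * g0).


TWR = 6027000 / (440985 * 9.81) = 1.39

1.39


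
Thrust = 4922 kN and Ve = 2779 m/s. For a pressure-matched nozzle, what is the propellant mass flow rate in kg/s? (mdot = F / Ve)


mdot = F / Ve = 4922000 / 2779 = 1771.1 kg/s

1771.1 kg/s


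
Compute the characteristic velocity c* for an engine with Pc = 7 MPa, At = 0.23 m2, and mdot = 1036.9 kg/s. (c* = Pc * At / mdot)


c* = 7e6 * 0.23 / 1036.9 = 1553 m/s

1553 m/s


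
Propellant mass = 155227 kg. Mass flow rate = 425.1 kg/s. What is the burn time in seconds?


tb = 155227 / 425.1 = 365.2 s

365.2 s


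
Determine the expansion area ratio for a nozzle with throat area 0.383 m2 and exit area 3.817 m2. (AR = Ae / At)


AR = 3.817 / 0.383 = 10.0

10.0


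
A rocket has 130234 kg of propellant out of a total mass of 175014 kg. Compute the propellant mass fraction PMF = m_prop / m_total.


PMF = 130234 / 175014 = 0.744

0.744


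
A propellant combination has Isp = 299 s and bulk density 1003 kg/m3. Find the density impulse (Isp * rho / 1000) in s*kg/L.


rho*Isp = 299 * 1003 / 1000 = 300 s*kg/L

300 s*kg/L


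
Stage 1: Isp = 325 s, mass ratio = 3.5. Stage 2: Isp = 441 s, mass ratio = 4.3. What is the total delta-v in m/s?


dV1 = 325 * 9.81 * ln(3.5) = 3994.1 m/s
dV2 = 441 * 9.81 * ln(4.3) = 6310.3 m/s
Total dV = 3994.1 + 6310.3 = 10304.4 m/s ~ 10304 m/s

10304 m/s


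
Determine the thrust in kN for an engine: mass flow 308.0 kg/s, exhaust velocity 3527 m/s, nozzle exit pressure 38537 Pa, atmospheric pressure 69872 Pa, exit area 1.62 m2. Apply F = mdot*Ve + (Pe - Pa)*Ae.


F = 308.0 * 3527 + (38537 - 69872) * 1.62 = 1.0356e+06 N = 1035.6 kN

1035.6 kN


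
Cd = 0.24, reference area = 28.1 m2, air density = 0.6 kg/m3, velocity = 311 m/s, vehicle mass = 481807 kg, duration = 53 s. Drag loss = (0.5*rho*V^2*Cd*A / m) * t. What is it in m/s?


D = 0.5 * 0.6 * 311^2 * 0.24 * 28.1 = 195685.93 N
a = 195685.93 / 481807 = 0.4062 m/s2
dV = 0.4062 * 53 = 21.5 m/s

21.5 m/s


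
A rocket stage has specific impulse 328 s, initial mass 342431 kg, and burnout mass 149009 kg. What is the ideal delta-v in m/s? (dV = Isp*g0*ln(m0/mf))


Ve = 328 * 9.81 = 3217.68 m/s
dV = 3217.68 * ln(342431/149009) = 2677 m/s

2677 m/s


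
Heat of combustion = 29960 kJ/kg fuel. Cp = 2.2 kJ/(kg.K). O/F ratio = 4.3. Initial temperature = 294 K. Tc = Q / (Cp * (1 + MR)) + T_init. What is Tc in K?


Tc = 29960 / (2.2 * (1 + 4.3)) + 294 = 2863 K

2863 K


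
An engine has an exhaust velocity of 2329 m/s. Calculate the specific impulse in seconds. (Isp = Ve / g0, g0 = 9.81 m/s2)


Isp = Ve / g0 = 2329 / 9.81 = 237.4 s

237.4 s


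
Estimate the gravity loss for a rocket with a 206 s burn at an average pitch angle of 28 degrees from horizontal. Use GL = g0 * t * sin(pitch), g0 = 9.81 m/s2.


GL = 9.81 * 206 * sin(28 deg) = 949 m/s

949 m/s


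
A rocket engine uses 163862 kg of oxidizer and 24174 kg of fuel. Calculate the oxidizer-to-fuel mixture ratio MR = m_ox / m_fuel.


MR = 163862 / 24174 = 6.78

6.78


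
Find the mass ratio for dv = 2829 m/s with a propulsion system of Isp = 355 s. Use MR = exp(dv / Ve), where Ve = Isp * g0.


Ve = 355 * 9.81 = 3482.55 m/s
MR = exp(2829 / 3482.55) = 2.253

2.253


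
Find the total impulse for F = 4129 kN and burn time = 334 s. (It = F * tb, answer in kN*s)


It = 4129 * 334 = 1379086 kN*s

1379086 kN*s


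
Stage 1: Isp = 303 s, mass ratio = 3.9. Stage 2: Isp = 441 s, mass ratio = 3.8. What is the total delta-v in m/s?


dV1 = 303 * 9.81 * ln(3.9) = 4045.4 m/s
dV2 = 441 * 9.81 * ln(3.8) = 5775.5 m/s
Total dV = 4045.4 + 5775.5 = 9820.9 m/s ~ 9821 m/s

9821 m/s


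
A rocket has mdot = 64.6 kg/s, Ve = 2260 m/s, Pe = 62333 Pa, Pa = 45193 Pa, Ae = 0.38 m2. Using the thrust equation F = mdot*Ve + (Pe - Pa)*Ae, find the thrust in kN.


F = 64.6 * 2260 + (62333 - 45193) * 0.38 = 152509.0 N = 152.5 kN

152.5 kN


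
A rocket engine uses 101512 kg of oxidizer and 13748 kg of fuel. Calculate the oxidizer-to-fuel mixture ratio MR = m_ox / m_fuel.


MR = 101512 / 13748 = 7.38

7.38


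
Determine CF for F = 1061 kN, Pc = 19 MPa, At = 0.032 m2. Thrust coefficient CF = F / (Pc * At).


CF = 1061000 / (19e6 * 0.032) = 1.75

1.75


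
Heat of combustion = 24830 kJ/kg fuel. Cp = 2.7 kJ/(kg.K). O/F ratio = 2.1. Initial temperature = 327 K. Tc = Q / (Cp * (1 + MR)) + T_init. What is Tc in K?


Tc = 24830 / (2.7 * (1 + 2.1)) + 327 = 3294 K

3294 K


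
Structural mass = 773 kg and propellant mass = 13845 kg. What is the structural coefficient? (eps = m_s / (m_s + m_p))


eps = 773 / (773 + 13845) = 0.0529

0.0529


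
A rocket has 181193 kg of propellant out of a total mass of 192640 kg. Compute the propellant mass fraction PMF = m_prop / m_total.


PMF = 181193 / 192640 = 0.941

0.941


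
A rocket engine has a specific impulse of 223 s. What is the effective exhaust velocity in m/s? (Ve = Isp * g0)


Ve = Isp * g0 = 223 * 9.81 = 2187.6 m/s

2187.6 m/s


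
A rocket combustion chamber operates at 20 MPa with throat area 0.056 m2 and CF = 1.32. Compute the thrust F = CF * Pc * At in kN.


F = 1.32 * 20e6 * 0.056 = 1.4784e+06 N = 1478.4 kN

1478.4 kN


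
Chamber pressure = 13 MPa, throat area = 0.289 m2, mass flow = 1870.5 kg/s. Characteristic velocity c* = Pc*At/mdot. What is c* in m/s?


c* = 13e6 * 0.289 / 1870.5 = 2009 m/s

2009 m/s


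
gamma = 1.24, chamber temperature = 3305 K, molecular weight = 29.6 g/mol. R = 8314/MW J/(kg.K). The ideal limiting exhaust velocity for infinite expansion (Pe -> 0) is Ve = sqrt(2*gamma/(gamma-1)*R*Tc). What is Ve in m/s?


R = 8314 / 29.6 = 280.88 J/(kg.K)
Ve = sqrt(2 * 1.24 / (1.24 - 1) * 280.88 * 3305) = 3097 m/s

3097 m/s


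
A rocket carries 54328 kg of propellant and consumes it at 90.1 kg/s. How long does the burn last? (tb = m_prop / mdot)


tb = 54328 / 90.1 = 603.0 s

603.0 s


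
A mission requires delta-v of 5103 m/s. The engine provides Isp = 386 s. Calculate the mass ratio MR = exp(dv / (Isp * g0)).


Ve = 386 * 9.81 = 3786.66 m/s
MR = exp(5103 / 3786.66) = 3.848

3.848


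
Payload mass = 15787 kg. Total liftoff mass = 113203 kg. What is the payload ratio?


PR = 15787 / 113203 = 0.1395

0.1395


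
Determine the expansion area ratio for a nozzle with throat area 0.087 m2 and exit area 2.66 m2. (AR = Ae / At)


AR = 2.66 / 0.087 = 30.6

30.6


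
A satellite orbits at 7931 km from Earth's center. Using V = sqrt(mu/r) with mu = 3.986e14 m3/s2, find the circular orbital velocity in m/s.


V = sqrt(3.986e14 / 7931000) = 7089 m/s

7089 m/s


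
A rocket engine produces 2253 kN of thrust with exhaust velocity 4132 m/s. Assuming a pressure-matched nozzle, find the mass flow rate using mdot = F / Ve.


mdot = F / Ve = 2253000 / 4132 = 545.3 kg/s

545.3 kg/s


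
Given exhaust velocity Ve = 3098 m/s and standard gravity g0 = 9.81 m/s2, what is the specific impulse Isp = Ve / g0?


Isp = Ve / g0 = 3098 / 9.81 = 315.8 s

315.8 s


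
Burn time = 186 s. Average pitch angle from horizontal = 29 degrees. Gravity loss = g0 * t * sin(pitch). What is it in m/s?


GL = 9.81 * 186 * sin(29 deg) = 885 m/s

885 m/s


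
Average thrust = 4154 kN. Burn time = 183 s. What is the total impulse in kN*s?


It = 4154 * 183 = 760182 kN*s

760182 kN*s


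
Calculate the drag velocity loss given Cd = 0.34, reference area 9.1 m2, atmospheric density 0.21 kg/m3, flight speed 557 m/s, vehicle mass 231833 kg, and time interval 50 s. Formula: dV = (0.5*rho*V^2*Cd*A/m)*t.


D = 0.5 * 0.21 * 557^2 * 0.34 * 9.1 = 100790.59 N
a = 100790.59 / 231833 = 0.4348 m/s2
dV = 0.4348 * 50 = 21.7 m/s

21.7 m/s


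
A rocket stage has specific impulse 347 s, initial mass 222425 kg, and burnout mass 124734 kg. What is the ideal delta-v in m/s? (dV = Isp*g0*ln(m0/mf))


Ve = 347 * 9.81 = 3404.07 m/s
dV = 3404.07 * ln(222425/124734) = 1969 m/s

1969 m/s


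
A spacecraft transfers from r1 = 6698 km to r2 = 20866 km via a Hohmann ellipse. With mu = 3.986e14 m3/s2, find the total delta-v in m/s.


V1 = sqrt(mu/r1) = 7714.29 m/s
dV1 = V1*(sqrt(2*r2/(r1+r2)) - 1) = 1777.75 m/s
V2 = sqrt(mu/r2) = 4370.68 m/s
dV2 = V2*(1 - sqrt(2*r1/(r1+r2))) = 1323.73 m/s
Total dV = 3101 m/s

3101 m/s


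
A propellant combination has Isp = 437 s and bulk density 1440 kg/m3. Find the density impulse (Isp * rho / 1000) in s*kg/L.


rho*Isp = 437 * 1440 / 1000 = 629 s*kg/L

629 s*kg/L


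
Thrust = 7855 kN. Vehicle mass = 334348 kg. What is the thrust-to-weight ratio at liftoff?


TWR = 7855000 / (334348 * 9.81) = 2.39

2.39


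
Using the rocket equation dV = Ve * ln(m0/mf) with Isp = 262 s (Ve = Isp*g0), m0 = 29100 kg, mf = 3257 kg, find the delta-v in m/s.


Ve = 262 * 9.81 = 2570.22 m/s
dV = 2570.22 * ln(29100/3257) = 5629 m/s

5629 m/s


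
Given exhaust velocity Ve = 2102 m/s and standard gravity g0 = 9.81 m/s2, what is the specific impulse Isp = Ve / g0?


Isp = Ve / g0 = 2102 / 9.81 = 214.3 s

214.3 s


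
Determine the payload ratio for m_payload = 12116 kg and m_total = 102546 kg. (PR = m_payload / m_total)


PR = 12116 / 102546 = 0.1182

0.1182


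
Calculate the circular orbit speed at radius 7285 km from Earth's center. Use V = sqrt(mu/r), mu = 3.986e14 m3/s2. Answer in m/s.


V = sqrt(3.986e14 / 7285000) = 7397 m/s

7397 m/s


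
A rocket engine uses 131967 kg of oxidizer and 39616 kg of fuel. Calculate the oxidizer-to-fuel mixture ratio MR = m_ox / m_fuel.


MR = 131967 / 39616 = 3.33

3.33


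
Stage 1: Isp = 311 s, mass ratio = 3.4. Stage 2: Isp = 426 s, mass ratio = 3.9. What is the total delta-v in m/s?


dV1 = 311 * 9.81 * ln(3.4) = 3733.6 m/s
dV2 = 426 * 9.81 * ln(3.9) = 5687.6 m/s
Total dV = 3733.6 + 5687.6 = 9421.2 m/s ~ 9421 m/s

9421 m/s


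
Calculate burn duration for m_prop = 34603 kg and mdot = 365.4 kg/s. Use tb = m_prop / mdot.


tb = 34603 / 365.4 = 94.7 s

94.7 s


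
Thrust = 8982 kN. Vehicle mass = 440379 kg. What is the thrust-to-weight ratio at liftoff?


TWR = 8982000 / (440379 * 9.81) = 2.08

2.08


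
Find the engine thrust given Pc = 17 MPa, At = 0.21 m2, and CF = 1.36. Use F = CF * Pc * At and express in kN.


F = 1.36 * 17e6 * 0.21 = 4.8552e+06 N = 4855.2 kN

4855.2 kN


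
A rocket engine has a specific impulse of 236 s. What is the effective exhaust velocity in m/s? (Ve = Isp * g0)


Ve = Isp * g0 = 236 * 9.81 = 2315.2 m/s

2315.2 m/s


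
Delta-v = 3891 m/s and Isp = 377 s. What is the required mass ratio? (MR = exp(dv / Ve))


Ve = 377 * 9.81 = 3698.37 m/s
MR = exp(3891 / 3698.37) = 2.864

2.864


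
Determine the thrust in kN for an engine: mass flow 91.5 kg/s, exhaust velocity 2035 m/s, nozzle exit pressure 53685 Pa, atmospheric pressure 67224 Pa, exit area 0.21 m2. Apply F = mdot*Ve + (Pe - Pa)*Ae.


F = 91.5 * 2035 + (53685 - 67224) * 0.21 = 183359.0 N = 183.4 kN

183.4 kN


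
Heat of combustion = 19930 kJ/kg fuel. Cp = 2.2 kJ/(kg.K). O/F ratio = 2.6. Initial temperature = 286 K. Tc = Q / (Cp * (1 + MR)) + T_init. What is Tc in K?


Tc = 19930 / (2.2 * (1 + 2.6)) + 286 = 2802 K

2802 K


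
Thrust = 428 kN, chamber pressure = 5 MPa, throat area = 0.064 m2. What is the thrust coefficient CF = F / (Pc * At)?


CF = 428000 / (5e6 * 0.064) = 1.34

1.34


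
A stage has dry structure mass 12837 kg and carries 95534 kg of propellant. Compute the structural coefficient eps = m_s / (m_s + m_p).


eps = 12837 / (12837 + 95534) = 0.1185

0.1185


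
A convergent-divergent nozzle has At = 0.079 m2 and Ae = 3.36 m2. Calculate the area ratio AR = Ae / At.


AR = 3.36 / 0.079 = 42.5

42.5


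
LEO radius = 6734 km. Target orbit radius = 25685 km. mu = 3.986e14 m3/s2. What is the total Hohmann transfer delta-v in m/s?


V1 = sqrt(mu/r1) = 7693.64 m/s
dV1 = V1*(sqrt(2*r2/(r1+r2)) - 1) = 1991.08 m/s
V2 = sqrt(mu/r2) = 3939.39 m/s
dV2 = V2*(1 - sqrt(2*r1/(r1+r2))) = 1400.28 m/s
Total dV = 3391 m/s

3391 m/s


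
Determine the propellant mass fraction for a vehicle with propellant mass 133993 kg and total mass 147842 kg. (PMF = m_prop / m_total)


PMF = 133993 / 147842 = 0.906

0.906


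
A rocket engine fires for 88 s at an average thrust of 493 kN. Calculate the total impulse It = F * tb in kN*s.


It = 493 * 88 = 43384 kN*s

43384 kN*s


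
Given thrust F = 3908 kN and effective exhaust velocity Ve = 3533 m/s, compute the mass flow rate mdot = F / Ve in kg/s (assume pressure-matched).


mdot = F / Ve = 3908000 / 3533 = 1106.1 kg/s

1106.1 kg/s


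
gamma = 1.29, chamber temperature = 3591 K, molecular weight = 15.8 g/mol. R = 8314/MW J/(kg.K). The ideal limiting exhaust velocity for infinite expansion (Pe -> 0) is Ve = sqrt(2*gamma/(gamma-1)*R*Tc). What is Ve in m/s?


R = 8314 / 15.8 = 526.2 J/(kg.K)
Ve = sqrt(2 * 1.29 / (1.29 - 1) * 526.2 * 3591) = 4100 m/s

4100 m/s


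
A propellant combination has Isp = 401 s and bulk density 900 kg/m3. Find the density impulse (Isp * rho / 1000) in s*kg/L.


rho*Isp = 401 * 900 / 1000 = 361 s*kg/L

361 s*kg/L


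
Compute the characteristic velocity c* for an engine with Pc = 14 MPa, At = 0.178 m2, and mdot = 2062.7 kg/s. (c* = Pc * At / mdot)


c* = 14e6 * 0.178 / 2062.7 = 1208 m/s

1208 m/s


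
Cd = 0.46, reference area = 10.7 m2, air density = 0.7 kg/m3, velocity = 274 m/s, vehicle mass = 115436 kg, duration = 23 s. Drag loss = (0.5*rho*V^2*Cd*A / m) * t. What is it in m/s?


D = 0.5 * 0.7 * 274^2 * 0.46 * 10.7 = 129333.43 N
a = 129333.43 / 115436 = 1.1204 m/s2
dV = 1.1204 * 23 = 25.8 m/s

25.8 m/s


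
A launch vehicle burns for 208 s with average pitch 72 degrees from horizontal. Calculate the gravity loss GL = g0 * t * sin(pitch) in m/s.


GL = 9.81 * 208 * sin(72 deg) = 1941 m/s

1941 m/s


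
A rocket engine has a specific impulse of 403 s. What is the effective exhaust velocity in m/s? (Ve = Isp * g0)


Ve = Isp * g0 = 403 * 9.81 = 3953.4 m/s

3953.4 m/s


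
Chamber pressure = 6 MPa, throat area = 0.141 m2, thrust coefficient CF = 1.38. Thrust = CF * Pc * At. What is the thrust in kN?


F = 1.38 * 6e6 * 0.141 = 1.1675e+06 N = 1167.5 kN

1167.5 kN


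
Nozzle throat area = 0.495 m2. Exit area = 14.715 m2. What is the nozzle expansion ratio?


AR = 14.715 / 0.495 = 29.7

29.7


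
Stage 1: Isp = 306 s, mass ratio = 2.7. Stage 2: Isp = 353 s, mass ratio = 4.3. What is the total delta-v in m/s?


dV1 = 306 * 9.81 * ln(2.7) = 2981.6 m/s
dV2 = 353 * 9.81 * ln(4.3) = 5051.1 m/s
Total dV = 2981.6 + 5051.1 = 8032.7 m/s ~ 8033 m/s

8033 m/s


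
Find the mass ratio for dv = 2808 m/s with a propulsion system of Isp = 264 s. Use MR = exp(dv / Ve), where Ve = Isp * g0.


Ve = 264 * 9.81 = 2589.84 m/s
MR = exp(2808 / 2589.84) = 2.957

2.957


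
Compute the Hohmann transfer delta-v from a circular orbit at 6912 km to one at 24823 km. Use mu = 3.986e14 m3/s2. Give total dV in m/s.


V1 = sqrt(mu/r1) = 7593.93 m/s
dV1 = V1*(sqrt(2*r2/(r1+r2)) - 1) = 1904.23 m/s
V2 = sqrt(mu/r2) = 4007.2 m/s
dV2 = V2*(1 - sqrt(2*r1/(r1+r2))) = 1362.43 m/s
Total dV = 3267 m/s

3267 m/s


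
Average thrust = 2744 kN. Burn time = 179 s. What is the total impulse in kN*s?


It = 2744 * 179 = 491176 kN*s

491176 kN*s


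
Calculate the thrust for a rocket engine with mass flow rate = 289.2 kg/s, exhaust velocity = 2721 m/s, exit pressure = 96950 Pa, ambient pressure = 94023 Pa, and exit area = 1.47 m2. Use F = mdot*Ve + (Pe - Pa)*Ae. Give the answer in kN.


F = 289.2 * 2721 + (96950 - 94023) * 1.47 = 791216.0 N = 791.2 kN

791.2 kN


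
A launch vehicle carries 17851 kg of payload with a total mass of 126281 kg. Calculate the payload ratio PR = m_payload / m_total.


PR = 17851 / 126281 = 0.1414

0.1414


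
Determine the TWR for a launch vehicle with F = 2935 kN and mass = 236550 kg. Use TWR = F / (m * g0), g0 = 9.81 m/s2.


TWR = 2935000 / (236550 * 9.81) = 1.26

1.26


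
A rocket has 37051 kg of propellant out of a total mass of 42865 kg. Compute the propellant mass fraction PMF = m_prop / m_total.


PMF = 37051 / 42865 = 0.864

0.864


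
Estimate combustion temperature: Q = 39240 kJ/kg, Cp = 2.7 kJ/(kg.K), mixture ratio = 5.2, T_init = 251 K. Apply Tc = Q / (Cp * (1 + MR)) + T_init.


Tc = 39240 / (2.7 * (1 + 5.2)) + 251 = 2595 K

2595 K


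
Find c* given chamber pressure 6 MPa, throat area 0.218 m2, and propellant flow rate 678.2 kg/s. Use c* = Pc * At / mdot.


c* = 6e6 * 0.218 / 678.2 = 1929 m/s

1929 m/s


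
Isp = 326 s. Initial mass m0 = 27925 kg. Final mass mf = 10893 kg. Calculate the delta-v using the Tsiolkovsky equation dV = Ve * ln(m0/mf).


Ve = 326 * 9.81 = 3198.06 m/s
dV = 3198.06 * ln(27925/10893) = 3011 m/s

3011 m/s


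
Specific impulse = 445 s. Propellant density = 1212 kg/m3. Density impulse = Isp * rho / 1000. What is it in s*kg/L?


rho*Isp = 445 * 1212 / 1000 = 539 s*kg/L

539 s*kg/L


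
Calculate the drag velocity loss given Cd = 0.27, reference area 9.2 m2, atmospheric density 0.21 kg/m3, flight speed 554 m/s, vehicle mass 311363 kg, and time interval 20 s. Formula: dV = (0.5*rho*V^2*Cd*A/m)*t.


D = 0.5 * 0.21 * 554^2 * 0.27 * 9.2 = 80049.83 N
a = 80049.83 / 311363 = 0.2571 m/s2
dV = 0.2571 * 20 = 5.1 m/s

5.1 m/s


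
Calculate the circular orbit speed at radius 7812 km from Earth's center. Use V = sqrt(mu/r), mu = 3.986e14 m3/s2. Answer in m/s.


V = sqrt(3.986e14 / 7812000) = 7143 m/s

7143 m/s


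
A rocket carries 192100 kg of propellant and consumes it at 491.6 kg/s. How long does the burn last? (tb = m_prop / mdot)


tb = 192100 / 491.6 = 390.8 s

390.8 s


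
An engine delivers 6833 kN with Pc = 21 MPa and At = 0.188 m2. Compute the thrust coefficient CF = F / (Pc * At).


CF = 6833000 / (21e6 * 0.188) = 1.73

1.73


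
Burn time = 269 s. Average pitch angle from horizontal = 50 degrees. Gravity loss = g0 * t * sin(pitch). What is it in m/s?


GL = 9.81 * 269 * sin(50 deg) = 2022 m/s

2022 m/s


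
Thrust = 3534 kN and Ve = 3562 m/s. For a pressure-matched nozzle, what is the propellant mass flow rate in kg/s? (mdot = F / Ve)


mdot = F / Ve = 3534000 / 3562 = 992.1 kg/s

992.1 kg/s


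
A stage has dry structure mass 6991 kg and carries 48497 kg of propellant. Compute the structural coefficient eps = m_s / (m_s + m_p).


eps = 6991 / (6991 + 48497) = 0.126

0.126


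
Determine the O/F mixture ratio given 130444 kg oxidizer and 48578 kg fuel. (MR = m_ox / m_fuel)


MR = 130444 / 48578 = 2.69

2.69


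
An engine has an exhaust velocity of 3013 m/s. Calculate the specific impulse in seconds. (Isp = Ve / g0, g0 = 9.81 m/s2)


Isp = Ve / g0 = 3013 / 9.81 = 307.1 s

307.1 s


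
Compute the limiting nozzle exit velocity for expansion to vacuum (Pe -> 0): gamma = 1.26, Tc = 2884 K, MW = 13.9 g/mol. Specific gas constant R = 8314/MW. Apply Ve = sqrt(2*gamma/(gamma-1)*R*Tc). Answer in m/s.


R = 8314 / 13.9 = 598.13 J/(kg.K)
Ve = sqrt(2 * 1.26 / (1.26 - 1) * 598.13 * 2884) = 4089 m/s

4089 m/s


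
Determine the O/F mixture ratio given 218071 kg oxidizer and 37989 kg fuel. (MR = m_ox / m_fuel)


MR = 218071 / 37989 = 5.74

5.74


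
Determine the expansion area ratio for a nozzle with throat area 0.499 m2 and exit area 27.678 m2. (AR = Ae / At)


AR = 27.678 / 0.499 = 55.5

55.5


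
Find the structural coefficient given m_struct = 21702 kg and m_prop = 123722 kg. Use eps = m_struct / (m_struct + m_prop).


eps = 21702 / (21702 + 123722) = 0.1492

0.1492


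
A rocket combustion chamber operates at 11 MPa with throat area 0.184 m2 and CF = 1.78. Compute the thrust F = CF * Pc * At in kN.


F = 1.78 * 11e6 * 0.184 = 3.6027e+06 N = 3602.7 kN

3602.7 kN


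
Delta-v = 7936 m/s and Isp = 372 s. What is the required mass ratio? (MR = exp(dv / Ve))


Ve = 372 * 9.81 = 3649.32 m/s
MR = exp(7936 / 3649.32) = 8.799

8.799


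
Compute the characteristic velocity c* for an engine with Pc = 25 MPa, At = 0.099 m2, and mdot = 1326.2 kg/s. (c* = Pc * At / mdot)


c* = 25e6 * 0.099 / 1326.2 = 1866 m/s

1866 m/s


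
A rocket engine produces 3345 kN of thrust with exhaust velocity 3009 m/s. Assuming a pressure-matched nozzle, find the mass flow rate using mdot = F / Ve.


mdot = F / Ve = 3345000 / 3009 = 1111.7 kg/s

1111.7 kg/s


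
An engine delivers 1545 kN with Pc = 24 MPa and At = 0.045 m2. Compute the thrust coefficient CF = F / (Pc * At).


CF = 1545000 / (24e6 * 0.045) = 1.43

1.43


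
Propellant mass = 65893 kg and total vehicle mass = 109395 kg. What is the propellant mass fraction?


PMF = 65893 / 109395 = 0.602

0.602


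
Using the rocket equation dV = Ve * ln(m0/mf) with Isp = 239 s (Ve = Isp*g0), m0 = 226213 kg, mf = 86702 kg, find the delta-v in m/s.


Ve = 239 * 9.81 = 2344.59 m/s
dV = 2344.59 * ln(226213/86702) = 2248 m/s

2248 m/s


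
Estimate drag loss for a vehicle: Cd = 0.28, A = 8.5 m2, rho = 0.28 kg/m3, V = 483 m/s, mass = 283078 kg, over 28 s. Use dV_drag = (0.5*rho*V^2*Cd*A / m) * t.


D = 0.5 * 0.28 * 483^2 * 0.28 * 8.5 = 77731.89 N
a = 77731.89 / 283078 = 0.2746 m/s2
dV = 0.2746 * 28 = 7.7 m/s

7.7 m/s


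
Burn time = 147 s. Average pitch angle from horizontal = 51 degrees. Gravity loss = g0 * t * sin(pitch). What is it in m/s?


GL = 9.81 * 147 * sin(51 deg) = 1121 m/s

1121 m/s


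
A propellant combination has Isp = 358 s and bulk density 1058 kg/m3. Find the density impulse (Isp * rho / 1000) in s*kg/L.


rho*Isp = 358 * 1058 / 1000 = 379 s*kg/L

379 s*kg/L


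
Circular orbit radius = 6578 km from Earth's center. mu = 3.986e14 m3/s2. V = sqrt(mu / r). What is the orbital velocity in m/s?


V = sqrt(3.986e14 / 6578000) = 7784 m/s

7784 m/s


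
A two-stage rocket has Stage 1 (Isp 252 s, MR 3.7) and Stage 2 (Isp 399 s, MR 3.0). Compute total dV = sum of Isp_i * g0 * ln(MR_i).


dV1 = 252 * 9.81 * ln(3.7) = 3234.4 m/s
dV2 = 399 * 9.81 * ln(3.0) = 4300.2 m/s
Total dV = 3234.4 + 4300.2 = 7534.6 m/s ~ 7535 m/s

7535 m/s


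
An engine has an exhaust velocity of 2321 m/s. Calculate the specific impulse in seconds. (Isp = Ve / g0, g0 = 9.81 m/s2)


Isp = Ve / g0 = 2321 / 9.81 = 236.6 s

236.6 s


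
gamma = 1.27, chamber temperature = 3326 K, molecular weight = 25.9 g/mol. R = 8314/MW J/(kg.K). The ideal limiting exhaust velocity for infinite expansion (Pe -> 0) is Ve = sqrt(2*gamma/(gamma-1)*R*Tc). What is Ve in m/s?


R = 8314 / 25.9 = 321.0 J/(kg.K)
Ve = sqrt(2 * 1.27 / (1.27 - 1) * 321.0 * 3326) = 3169 m/s

3169 m/s


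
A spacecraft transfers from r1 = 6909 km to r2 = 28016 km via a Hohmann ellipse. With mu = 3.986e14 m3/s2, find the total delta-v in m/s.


V1 = sqrt(mu/r1) = 7595.58 m/s
dV1 = V1*(sqrt(2*r2/(r1+r2)) - 1) = 2025.21 m/s
V2 = sqrt(mu/r2) = 3771.95 m/s
dV2 = V2*(1 - sqrt(2*r1/(r1+r2))) = 1399.37 m/s
Total dV = 3425 m/s

3425 m/s


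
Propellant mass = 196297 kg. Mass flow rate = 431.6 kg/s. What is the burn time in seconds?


tb = 196297 / 431.6 = 454.8 s

454.8 s


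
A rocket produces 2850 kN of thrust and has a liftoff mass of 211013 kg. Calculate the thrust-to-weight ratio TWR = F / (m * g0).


TWR = 2850000 / (211013 * 9.81) = 1.38

1.38


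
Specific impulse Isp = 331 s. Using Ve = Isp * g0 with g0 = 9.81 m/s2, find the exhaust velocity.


Ve = Isp * g0 = 331 * 9.81 = 3247.1 m/s

3247.1 m/s


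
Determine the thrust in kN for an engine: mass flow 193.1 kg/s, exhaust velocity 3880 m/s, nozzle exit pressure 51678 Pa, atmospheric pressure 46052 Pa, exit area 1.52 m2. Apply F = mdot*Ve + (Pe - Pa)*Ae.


F = 193.1 * 3880 + (51678 - 46052) * 1.52 = 757780.0 N = 757.8 kN

757.8 kN


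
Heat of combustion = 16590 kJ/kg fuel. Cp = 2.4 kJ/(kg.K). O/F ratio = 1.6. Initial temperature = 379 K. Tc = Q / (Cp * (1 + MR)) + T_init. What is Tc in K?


Tc = 16590 / (2.4 * (1 + 1.6)) + 379 = 3038 K

3038 K


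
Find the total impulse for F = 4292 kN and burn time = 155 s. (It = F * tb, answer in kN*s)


It = 4292 * 155 = 665260 kN*s

665260 kN*s


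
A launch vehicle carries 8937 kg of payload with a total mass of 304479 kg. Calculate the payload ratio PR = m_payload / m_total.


PR = 8937 / 304479 = 0.0294

0.0294


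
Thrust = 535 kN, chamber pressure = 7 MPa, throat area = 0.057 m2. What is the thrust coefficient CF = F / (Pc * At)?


CF = 535000 / (7e6 * 0.057) = 1.34

1.34


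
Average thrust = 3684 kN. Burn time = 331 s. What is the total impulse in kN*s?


It = 3684 * 331 = 1219404 kN*s

1219404 kN*s


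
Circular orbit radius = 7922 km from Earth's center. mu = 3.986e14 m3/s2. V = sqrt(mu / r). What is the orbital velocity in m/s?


V = sqrt(3.986e14 / 7922000) = 7093 m/s

7093 m/s


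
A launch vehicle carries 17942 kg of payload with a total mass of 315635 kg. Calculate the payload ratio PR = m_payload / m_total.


PR = 17942 / 315635 = 0.0568

0.0568


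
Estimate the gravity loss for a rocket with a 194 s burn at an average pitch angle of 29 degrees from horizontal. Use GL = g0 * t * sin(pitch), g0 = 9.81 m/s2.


GL = 9.81 * 194 * sin(29 deg) = 923 m/s

923 m/s


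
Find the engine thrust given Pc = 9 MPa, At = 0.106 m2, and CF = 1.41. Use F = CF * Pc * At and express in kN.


F = 1.41 * 9e6 * 0.106 = 1.3451e+06 N = 1345.1 kN

1345.1 kN


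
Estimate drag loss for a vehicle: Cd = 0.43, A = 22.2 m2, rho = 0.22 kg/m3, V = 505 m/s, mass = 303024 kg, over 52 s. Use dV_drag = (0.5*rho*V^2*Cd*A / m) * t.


D = 0.5 * 0.22 * 505^2 * 0.43 * 22.2 = 267791.55 N
a = 267791.55 / 303024 = 0.8837 m/s2
dV = 0.8837 * 52 = 46.0 m/s

46.0 m/s


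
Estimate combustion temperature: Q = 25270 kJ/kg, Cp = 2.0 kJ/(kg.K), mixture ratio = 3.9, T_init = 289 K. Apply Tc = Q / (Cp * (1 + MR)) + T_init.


Tc = 25270 / (2.0 * (1 + 3.9)) + 289 = 2868 K

2868 K


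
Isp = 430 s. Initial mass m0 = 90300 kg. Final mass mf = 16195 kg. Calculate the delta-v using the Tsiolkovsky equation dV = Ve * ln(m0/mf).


Ve = 430 * 9.81 = 4218.3 m/s
dV = 4218.3 * ln(90300/16195) = 7249 m/s

7249 m/s


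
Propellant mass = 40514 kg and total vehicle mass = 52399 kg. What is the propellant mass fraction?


PMF = 40514 / 52399 = 0.773

0.773


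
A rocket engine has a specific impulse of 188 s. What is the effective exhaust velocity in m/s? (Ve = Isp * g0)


Ve = Isp * g0 = 188 * 9.81 = 1844.3 m/s

1844.3 m/s


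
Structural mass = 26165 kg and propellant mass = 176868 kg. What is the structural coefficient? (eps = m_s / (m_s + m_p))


eps = 26165 / (26165 + 176868) = 0.1289

0.1289


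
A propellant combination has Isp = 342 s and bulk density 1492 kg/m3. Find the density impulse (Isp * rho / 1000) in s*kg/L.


rho*Isp = 342 * 1492 / 1000 = 510 s*kg/L

510 s*kg/L


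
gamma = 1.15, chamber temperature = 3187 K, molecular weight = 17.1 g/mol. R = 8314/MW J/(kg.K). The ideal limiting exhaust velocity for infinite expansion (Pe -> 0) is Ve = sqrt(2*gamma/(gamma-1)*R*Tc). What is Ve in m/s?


R = 8314 / 17.1 = 486.2 J/(kg.K)
Ve = sqrt(2 * 1.15 / (1.15 - 1) * 486.2 * 3187) = 4874 m/s

4874 m/s


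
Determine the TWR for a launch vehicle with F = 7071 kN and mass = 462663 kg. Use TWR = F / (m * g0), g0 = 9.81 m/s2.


TWR = 7071000 / (462663 * 9.81) = 1.56

1.56


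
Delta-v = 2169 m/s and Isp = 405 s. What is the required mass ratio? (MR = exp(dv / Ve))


Ve = 405 * 9.81 = 3973.05 m/s
MR = exp(2169 / 3973.05) = 1.726

1.726


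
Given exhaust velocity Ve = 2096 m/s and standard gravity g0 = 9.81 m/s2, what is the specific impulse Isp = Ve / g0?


Isp = Ve / g0 = 2096 / 9.81 = 213.7 s

213.7 s


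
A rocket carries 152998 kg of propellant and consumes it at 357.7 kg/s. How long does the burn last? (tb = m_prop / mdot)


tb = 152998 / 357.7 = 427.7 s

427.7 s


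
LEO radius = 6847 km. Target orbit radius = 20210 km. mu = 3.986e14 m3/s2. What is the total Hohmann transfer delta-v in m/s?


V1 = sqrt(mu/r1) = 7629.89 m/s
dV1 = V1*(sqrt(2*r2/(r1+r2)) - 1) = 1695.71 m/s
V2 = sqrt(mu/r2) = 4441.05 m/s
dV2 = V2*(1 - sqrt(2*r1/(r1+r2))) = 1281.6 m/s
Total dV = 2977 m/s

2977 m/s


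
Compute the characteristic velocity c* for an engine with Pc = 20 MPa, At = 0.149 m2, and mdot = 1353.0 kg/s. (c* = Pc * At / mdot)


c* = 20e6 * 0.149 / 1353.0 = 2203 m/s

2203 m/s


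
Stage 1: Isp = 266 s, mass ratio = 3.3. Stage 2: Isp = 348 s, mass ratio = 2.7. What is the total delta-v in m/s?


dV1 = 266 * 9.81 * ln(3.3) = 3115.5 m/s
dV2 = 348 * 9.81 * ln(2.7) = 3390.8 m/s
Total dV = 3115.5 + 3390.8 = 6506.3 m/s ~ 6506 m/s

6506 m/s


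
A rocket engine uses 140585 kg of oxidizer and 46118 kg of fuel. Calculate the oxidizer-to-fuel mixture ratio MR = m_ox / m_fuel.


MR = 140585 / 46118 = 3.05

3.05


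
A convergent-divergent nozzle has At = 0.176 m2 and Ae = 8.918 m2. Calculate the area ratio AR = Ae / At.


AR = 8.918 / 0.176 = 50.7

50.7


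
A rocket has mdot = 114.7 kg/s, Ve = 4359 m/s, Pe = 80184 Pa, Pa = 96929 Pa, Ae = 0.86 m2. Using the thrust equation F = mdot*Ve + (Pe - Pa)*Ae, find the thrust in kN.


F = 114.7 * 4359 + (80184 - 96929) * 0.86 = 485577.0 N = 485.6 kN

485.6 kN


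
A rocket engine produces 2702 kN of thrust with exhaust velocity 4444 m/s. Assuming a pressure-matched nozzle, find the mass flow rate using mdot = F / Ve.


mdot = F / Ve = 2702000 / 4444 = 608.0 kg/s

608.0 kg/s


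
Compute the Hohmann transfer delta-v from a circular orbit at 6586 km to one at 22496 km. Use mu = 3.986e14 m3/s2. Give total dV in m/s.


V1 = sqrt(mu/r1) = 7779.61 m/s
dV1 = V1*(sqrt(2*r2/(r1+r2)) - 1) = 1896.78 m/s
V2 = sqrt(mu/r2) = 4209.36 m/s
dV2 = V2*(1 - sqrt(2*r1/(r1+r2))) = 1376.47 m/s
Total dV = 3273 m/s

3273 m/s


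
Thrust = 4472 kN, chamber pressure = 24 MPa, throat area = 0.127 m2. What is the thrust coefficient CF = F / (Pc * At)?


CF = 4472000 / (24e6 * 0.127) = 1.47

1.47


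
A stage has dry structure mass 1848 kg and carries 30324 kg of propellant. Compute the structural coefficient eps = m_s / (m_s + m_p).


eps = 1848 / (1848 + 30324) = 0.0574

0.0574


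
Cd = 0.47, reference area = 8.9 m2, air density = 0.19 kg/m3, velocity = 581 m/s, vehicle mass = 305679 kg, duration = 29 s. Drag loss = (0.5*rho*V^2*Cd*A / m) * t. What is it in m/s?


D = 0.5 * 0.19 * 581^2 * 0.47 * 8.9 = 134141.68 N
a = 134141.68 / 305679 = 0.4388 m/s2
dV = 0.4388 * 29 = 12.7 m/s

12.7 m/s


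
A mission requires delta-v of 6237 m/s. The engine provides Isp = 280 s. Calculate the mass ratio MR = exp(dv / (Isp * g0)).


Ve = 280 * 9.81 = 2746.8 m/s
MR = exp(6237 / 2746.8) = 9.686

9.686


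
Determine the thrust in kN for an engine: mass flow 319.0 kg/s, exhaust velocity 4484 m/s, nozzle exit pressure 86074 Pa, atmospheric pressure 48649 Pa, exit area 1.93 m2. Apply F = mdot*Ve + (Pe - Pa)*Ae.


F = 319.0 * 4484 + (86074 - 48649) * 1.93 = 1.5026e+06 N = 1502.6 kN

1502.6 kN


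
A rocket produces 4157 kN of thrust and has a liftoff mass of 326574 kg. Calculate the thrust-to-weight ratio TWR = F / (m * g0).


TWR = 4157000 / (326574 * 9.81) = 1.3

1.3


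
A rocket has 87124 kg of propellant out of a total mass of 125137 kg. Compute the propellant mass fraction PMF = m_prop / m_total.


PMF = 87124 / 125137 = 0.696

0.696


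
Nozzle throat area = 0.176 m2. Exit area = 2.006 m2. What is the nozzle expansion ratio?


AR = 2.006 / 0.176 = 11.4

11.4


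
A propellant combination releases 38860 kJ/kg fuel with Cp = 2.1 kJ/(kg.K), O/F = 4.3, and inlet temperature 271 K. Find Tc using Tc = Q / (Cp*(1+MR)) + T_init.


Tc = 38860 / (2.1 * (1 + 4.3)) + 271 = 3762 K

3762 K


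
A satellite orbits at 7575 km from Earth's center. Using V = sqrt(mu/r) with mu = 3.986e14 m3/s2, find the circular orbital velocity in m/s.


V = sqrt(3.986e14 / 7575000) = 7254 m/s

7254 m/s


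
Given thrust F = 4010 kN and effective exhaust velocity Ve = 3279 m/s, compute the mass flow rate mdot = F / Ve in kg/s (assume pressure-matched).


mdot = F / Ve = 4010000 / 3279 = 1222.9 kg/s

1222.9 kg/s


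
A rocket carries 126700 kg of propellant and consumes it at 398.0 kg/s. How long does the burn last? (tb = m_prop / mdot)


tb = 126700 / 398.0 = 318.3 s

318.3 s


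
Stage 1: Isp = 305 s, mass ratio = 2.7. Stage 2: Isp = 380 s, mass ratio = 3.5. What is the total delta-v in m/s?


dV1 = 305 * 9.81 * ln(2.7) = 2971.9 m/s
dV2 = 380 * 9.81 * ln(3.5) = 4670.0 m/s
Total dV = 2971.9 + 4670.0 = 7641.9 m/s ~ 7642 m/s

7642 m/s


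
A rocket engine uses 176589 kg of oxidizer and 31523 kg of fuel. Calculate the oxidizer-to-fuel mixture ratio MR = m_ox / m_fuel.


MR = 176589 / 31523 = 5.6

5.6


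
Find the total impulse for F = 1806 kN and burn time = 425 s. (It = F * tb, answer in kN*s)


It = 1806 * 425 = 767550 kN*s

767550 kN*s
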